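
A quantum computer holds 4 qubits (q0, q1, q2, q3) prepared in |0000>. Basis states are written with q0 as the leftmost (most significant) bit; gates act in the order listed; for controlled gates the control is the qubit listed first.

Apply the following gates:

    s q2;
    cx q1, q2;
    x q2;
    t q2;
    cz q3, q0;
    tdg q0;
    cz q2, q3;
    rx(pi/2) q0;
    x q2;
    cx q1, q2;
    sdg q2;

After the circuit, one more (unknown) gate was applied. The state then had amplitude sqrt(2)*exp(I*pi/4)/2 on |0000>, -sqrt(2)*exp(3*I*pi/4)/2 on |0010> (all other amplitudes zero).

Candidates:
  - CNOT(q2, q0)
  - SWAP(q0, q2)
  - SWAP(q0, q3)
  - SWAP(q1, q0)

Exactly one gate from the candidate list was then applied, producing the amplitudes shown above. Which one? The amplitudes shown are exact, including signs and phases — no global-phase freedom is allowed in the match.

It was SWAP(q0, q2) that produced the state shown.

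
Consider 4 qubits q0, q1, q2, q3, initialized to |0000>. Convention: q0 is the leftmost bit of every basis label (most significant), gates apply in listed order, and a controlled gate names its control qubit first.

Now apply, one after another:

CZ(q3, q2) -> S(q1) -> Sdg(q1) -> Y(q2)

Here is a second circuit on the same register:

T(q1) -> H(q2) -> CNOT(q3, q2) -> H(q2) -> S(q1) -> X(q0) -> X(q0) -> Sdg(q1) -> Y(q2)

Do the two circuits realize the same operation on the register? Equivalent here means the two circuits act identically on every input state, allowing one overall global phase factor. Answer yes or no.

No: there is an input state on which the two circuits produce genuinely different outputs (not merely differing by a phase).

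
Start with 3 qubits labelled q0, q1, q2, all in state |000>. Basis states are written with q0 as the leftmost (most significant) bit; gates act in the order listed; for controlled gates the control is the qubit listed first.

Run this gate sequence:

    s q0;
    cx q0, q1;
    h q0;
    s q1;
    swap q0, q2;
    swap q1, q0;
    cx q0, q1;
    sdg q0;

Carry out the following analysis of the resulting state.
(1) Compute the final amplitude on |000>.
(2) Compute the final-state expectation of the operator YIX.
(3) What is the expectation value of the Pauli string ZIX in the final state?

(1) |000> carries amplitude sqrt(2)/2 in the final state.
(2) In the final state, YIX has expectation 0.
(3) The expectation value of ZIX is 1.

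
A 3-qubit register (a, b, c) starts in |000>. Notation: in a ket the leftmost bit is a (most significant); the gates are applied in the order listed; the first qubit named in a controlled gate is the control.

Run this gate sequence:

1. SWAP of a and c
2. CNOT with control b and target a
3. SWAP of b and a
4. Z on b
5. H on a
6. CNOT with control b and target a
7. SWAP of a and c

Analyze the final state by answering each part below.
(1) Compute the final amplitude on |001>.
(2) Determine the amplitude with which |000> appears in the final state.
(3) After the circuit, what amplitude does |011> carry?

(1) |001> carries amplitude sqrt(2)/2 in the final state.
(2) The amplitude on |000> is sqrt(2)/2.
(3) The final state's coefficient on |011> equals 0.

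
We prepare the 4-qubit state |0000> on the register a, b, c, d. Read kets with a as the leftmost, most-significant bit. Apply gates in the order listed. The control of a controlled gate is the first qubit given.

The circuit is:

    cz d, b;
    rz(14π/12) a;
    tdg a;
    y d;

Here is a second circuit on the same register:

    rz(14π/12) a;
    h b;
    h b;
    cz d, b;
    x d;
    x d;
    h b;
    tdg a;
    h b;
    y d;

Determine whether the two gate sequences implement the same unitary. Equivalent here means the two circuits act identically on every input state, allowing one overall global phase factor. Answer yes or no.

Yes: on every input state the two circuits agree up to one overall phase factor.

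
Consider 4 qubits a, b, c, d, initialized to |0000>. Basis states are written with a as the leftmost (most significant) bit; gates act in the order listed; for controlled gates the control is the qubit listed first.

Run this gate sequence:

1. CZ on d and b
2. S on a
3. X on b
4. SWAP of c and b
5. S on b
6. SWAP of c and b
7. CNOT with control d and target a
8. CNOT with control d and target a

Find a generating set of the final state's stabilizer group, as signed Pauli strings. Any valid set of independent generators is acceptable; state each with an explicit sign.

One valid set of independent stabilizer generators is +ZIII, -IZII, +IIZI, +IIIZ (any independent generating set of the same group is equally correct).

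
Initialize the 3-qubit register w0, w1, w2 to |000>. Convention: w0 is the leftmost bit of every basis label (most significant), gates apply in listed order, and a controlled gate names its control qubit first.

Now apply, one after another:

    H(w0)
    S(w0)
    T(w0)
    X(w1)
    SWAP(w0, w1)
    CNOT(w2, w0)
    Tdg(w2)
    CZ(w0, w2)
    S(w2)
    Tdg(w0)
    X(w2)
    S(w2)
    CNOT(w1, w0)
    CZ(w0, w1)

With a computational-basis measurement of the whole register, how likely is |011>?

A full measurement returns |011> with probability 1/2.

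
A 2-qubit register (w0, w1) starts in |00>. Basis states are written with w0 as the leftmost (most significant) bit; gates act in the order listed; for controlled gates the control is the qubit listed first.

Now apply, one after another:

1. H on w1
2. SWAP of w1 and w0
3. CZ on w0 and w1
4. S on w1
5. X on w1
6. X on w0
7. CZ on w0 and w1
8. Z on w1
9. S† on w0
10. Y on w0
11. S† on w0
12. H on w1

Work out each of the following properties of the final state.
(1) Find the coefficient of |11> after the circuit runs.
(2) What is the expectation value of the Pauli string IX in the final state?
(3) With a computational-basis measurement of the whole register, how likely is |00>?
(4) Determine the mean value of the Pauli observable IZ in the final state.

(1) The amplitude on |11> is 1/2.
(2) The observable IX averages to -1.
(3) Outcome |00> occurs with probability 1/4.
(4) The observable IZ averages to 0.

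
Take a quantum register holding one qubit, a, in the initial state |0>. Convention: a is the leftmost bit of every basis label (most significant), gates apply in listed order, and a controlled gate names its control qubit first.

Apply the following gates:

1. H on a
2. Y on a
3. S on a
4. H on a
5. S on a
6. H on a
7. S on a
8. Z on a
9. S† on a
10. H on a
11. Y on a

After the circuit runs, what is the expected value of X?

In the final state, X has expectation 1.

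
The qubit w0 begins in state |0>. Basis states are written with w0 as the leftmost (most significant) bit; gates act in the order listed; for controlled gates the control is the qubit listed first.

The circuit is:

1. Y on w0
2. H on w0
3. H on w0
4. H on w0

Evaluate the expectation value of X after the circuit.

The expectation value of X is -1.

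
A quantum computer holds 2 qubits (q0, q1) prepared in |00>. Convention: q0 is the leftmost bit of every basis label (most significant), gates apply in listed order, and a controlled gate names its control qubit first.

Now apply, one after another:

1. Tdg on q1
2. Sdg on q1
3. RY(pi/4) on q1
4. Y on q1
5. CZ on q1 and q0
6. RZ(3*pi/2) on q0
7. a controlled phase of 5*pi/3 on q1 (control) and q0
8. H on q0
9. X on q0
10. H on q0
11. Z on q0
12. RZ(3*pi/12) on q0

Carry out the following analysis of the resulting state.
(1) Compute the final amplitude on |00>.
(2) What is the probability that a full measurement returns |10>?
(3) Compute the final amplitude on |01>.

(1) |00> carries amplitude sqrt(2 - sqrt(2))*exp(5*I*pi/8)/2 in the final state. Key observation: gates 8-11 undo each other exactly, leaving only the rest of the circuit to track.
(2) A full measurement returns |10> with probability 0.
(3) The final state's coefficient on |01> equals -sqrt(sqrt(2) + 2)*exp(5*I*pi/8)/2.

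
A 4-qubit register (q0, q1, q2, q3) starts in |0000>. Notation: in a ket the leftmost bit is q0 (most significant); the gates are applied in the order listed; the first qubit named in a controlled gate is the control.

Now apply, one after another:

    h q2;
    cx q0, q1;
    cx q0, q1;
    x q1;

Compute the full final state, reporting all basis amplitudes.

The final amplitudes are sqrt(2)/2 on |0100>, sqrt(2)/2 on |0110>, and 0 on every other basis state. Key observation: steps 2-3 multiply out to the identity, so the circuit reduces to the remaining gates.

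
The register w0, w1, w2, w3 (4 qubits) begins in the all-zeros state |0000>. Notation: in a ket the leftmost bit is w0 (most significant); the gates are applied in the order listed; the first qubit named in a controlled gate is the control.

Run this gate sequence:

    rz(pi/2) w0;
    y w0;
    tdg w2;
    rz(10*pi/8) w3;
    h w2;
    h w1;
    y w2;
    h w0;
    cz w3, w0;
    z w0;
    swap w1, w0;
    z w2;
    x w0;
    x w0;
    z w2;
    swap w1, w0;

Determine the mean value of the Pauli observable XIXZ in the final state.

In the final state, XIXZ has expectation -1. Key observation: the block from step 11 through step 16 cancels to the identity and can be dropped.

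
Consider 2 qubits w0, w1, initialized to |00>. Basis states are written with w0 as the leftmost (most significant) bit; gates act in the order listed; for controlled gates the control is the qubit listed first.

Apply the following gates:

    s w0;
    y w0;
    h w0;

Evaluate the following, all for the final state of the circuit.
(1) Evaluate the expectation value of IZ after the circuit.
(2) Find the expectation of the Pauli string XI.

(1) The observable IZ averages to 1.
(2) The observable XI averages to -1.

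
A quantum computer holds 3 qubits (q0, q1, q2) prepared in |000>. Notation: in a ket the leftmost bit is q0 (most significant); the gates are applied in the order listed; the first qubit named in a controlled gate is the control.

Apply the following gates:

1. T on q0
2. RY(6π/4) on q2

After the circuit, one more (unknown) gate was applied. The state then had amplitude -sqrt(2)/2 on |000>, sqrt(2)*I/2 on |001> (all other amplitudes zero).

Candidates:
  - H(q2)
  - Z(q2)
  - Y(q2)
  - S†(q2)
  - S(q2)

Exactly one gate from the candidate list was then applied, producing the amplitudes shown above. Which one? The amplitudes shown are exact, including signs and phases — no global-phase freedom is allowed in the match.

It was S(q2) that produced the state shown.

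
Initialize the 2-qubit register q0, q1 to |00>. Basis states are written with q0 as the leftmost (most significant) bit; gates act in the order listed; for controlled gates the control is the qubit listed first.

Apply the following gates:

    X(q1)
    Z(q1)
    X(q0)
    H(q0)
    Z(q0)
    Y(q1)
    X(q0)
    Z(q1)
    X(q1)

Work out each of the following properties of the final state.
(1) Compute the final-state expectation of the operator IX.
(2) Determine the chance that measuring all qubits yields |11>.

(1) The observable IX averages to 0.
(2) Outcome |11> occurs with probability 1/2.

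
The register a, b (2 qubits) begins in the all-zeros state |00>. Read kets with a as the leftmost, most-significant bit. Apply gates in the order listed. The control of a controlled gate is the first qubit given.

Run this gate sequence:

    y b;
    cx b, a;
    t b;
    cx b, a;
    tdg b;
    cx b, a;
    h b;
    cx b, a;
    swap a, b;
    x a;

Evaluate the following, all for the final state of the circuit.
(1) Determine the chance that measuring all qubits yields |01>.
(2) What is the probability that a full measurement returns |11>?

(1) Outcome |01> occurs with probability 0.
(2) The probability of measuring |11> is 1/2.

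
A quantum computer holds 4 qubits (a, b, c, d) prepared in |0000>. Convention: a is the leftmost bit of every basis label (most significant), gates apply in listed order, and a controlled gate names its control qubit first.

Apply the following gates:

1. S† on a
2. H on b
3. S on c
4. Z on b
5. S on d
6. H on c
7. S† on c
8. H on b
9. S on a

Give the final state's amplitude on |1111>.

|1111> carries amplitude 0 in the final state.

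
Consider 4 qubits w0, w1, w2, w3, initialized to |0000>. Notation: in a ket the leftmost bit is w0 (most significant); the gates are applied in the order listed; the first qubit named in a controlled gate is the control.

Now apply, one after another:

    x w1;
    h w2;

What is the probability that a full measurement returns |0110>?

Outcome |0110> occurs with probability 1/2.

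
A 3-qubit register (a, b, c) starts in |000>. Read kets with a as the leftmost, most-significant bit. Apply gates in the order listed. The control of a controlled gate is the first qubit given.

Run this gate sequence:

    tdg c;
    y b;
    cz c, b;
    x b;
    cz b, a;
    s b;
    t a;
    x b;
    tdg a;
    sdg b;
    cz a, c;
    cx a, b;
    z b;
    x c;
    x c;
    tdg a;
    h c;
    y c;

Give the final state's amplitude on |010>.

The amplitude on |010> is sqrt(2)*I/2.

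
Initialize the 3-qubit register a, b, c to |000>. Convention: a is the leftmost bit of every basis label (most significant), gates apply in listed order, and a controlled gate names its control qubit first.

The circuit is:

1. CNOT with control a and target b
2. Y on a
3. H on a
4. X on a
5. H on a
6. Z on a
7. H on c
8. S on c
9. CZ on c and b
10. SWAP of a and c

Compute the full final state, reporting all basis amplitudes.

After the circuit, the state carries amplitude sqrt(2)*I/2 on |001>, -sqrt(2)/2 on |101>, and 0 on every other basis state. Key observation: gates 3-6 undo each other exactly, leaving only the rest of the circuit to track.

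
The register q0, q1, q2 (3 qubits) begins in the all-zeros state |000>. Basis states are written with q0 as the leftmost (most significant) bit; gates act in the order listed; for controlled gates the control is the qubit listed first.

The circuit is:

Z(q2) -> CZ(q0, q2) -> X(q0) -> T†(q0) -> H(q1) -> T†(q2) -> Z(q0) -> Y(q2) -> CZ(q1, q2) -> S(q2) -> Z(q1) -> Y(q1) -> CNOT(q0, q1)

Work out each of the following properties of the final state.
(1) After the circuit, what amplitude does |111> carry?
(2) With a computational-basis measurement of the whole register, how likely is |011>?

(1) The final state's coefficient on |111> equals -sqrt(2)*exp(I*pi/4)/2.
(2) A full measurement returns |011> with probability 0.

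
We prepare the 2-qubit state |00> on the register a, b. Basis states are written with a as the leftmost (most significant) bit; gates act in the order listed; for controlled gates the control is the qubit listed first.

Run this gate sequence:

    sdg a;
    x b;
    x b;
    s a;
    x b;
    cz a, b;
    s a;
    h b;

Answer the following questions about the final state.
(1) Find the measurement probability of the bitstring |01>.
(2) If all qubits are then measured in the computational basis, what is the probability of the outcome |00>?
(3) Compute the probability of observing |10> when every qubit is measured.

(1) A full measurement returns |01> with probability 1/2. Key observation: gates 1-4 undo each other exactly, leaving only the rest of the circuit to track.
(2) The probability of measuring |00> is 1/2.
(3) The probability of measuring |10> is 0.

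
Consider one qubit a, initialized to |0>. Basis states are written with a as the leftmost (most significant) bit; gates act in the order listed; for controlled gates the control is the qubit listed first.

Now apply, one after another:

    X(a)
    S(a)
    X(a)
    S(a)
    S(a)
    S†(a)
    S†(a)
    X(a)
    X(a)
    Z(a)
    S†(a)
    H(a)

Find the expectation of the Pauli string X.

In the final state, X has expectation 1. Key observation: the block from step 3 through step 8 cancels to the identity and can be dropped.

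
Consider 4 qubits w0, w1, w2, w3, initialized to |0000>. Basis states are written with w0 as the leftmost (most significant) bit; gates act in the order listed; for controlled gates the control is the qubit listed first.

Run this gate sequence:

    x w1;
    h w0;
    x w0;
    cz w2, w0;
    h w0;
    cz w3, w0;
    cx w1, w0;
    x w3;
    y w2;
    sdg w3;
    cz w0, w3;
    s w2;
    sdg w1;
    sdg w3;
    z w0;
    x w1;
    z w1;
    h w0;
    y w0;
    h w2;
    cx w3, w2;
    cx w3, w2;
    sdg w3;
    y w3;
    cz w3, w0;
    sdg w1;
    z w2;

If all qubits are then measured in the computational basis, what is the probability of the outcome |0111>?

The probability of measuring |0111> is 0. Key observation: the block from step 21 through step 22 cancels to the identity and can be dropped.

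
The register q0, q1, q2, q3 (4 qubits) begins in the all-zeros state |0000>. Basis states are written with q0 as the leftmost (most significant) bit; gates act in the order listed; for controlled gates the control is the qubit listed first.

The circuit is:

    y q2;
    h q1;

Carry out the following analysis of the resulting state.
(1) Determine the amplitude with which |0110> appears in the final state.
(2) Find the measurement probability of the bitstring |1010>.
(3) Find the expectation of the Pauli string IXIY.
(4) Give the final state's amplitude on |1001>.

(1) The amplitude on |0110> is sqrt(2)*I/2.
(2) The probability of measuring |1010> is 0.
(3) In the final state, IXIY has expectation 0.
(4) The final state's coefficient on |1001> equals 0.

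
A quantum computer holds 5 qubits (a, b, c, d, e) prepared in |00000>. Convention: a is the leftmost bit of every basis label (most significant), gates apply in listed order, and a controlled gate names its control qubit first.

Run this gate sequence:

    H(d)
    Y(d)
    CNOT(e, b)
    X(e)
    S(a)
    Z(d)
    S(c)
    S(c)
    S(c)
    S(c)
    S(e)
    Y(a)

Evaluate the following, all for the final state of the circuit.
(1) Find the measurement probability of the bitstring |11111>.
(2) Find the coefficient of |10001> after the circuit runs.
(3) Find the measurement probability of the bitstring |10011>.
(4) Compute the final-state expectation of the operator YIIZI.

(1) Outcome |11111> occurs with probability 0. Key observation: gates 7-10 undo each other exactly, leaving only the rest of the circuit to track.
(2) The amplitude on |10001> is sqrt(2)*I/2.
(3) The probability of measuring |10011> is 1/2.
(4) The expectation value of YIIZI is 0.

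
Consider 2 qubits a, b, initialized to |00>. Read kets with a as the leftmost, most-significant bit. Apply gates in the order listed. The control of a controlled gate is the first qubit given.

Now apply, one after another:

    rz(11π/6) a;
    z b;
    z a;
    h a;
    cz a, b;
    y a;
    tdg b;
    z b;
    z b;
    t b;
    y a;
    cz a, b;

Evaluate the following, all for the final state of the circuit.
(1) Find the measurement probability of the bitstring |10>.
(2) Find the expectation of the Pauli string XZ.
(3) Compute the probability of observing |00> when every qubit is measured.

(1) A full measurement returns |10> with probability 1/2. Key observation: steps 5-12 multiply out to the identity, so the circuit reduces to the remaining gates.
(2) The observable XZ averages to 1.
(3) A full measurement returns |00> with probability 1/2.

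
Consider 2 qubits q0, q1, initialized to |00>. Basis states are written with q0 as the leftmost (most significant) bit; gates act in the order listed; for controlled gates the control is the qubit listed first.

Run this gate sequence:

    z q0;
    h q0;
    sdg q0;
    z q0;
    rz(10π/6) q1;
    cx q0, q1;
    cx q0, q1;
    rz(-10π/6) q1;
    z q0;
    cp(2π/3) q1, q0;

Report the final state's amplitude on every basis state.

After the circuit, the state carries amplitude sqrt(2)/2 on |00>, 0 on |01>, -sqrt(2)*I/2 on |10>, 0 on |11>. Key observation: gates 4-9 undo each other exactly, leaving only the rest of the circuit to track.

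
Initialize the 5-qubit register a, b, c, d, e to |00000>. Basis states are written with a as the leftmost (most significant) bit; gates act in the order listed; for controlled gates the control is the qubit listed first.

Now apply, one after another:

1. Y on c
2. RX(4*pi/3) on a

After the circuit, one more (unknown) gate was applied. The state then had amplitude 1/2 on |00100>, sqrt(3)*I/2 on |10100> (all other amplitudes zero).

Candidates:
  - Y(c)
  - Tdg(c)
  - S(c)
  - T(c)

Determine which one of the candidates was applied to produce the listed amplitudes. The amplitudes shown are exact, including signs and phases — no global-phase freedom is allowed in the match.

The applied gate was S(c).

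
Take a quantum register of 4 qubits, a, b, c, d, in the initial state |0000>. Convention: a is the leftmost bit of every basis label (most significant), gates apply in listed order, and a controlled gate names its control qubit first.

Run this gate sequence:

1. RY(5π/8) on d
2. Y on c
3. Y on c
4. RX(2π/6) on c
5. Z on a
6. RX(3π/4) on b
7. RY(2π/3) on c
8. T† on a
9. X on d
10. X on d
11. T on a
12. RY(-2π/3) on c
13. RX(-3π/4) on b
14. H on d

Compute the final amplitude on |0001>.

|0001> carries amplitude -sqrt(3)*sin(pi/16)/2 in the final state.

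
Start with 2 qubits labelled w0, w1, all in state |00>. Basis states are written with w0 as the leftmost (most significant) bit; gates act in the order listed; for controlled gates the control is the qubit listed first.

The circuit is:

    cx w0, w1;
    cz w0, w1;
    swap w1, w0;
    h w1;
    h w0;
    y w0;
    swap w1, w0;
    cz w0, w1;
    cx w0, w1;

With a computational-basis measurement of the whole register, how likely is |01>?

The probability of measuring |01> is 1/4.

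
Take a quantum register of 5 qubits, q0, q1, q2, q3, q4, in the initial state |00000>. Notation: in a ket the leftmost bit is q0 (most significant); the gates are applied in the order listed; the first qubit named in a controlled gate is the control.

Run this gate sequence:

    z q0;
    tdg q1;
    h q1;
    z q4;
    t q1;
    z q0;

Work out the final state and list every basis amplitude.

The final amplitudes are sqrt(2)/2 on |00000>, sqrt(2)*exp(I*pi/4)/2 on |01000>, and 0 on every other basis state.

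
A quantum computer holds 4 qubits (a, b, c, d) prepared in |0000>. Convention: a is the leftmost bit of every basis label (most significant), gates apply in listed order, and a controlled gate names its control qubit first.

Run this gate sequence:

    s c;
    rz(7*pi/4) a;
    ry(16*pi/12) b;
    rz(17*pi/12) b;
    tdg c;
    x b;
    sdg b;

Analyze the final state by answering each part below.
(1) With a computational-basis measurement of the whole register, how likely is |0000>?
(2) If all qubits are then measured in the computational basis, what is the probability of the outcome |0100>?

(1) A full measurement returns |0000> with probability 3/4.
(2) A full measurement returns |0100> with probability 1/4.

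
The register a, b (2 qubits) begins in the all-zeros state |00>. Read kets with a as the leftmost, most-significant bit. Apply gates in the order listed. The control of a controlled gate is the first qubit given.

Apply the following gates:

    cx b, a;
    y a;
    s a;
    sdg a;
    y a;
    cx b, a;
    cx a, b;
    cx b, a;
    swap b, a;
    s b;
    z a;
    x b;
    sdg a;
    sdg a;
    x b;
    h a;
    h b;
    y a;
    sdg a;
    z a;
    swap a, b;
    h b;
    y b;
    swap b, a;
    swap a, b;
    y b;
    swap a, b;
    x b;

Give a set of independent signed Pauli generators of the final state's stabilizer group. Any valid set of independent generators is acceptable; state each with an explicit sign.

The stabilizer group can be generated by +YI, +IX, among other valid generating sets.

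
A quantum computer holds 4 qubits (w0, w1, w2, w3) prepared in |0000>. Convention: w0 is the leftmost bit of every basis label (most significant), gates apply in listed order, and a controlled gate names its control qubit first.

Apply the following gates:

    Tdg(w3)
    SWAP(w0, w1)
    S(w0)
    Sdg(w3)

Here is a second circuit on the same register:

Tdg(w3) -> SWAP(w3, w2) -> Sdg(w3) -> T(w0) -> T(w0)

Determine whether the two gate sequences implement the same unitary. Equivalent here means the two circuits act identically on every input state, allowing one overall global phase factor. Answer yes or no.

No: there is an input state on which the two circuits produce genuinely different outputs (not merely differing by a phase).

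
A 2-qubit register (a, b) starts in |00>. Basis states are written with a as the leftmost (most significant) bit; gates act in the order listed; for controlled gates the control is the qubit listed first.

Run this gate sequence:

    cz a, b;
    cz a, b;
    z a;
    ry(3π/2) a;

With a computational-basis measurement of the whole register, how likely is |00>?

The probability of measuring |00> is 1/2.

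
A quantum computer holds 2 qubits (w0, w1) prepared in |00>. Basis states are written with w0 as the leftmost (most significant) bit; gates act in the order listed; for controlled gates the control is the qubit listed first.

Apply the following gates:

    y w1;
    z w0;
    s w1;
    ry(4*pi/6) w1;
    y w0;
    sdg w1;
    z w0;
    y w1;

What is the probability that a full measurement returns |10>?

Outcome |10> occurs with probability 1/4.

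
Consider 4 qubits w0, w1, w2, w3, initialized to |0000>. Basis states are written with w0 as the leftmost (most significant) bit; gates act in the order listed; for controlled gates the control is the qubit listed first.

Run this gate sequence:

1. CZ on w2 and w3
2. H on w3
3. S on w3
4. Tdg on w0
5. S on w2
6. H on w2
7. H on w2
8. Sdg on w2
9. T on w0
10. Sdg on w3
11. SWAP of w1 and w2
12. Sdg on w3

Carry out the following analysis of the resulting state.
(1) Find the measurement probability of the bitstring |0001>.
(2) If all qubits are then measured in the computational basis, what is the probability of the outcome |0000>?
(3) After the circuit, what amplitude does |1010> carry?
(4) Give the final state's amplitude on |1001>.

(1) A full measurement returns |0001> with probability 1/2. Key observation: the block from step 3 through step 10 cancels to the identity and can be dropped.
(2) A full measurement returns |0000> with probability 1/2.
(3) The amplitude on |1010> is 0.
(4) |1001> carries amplitude 0 in the final state.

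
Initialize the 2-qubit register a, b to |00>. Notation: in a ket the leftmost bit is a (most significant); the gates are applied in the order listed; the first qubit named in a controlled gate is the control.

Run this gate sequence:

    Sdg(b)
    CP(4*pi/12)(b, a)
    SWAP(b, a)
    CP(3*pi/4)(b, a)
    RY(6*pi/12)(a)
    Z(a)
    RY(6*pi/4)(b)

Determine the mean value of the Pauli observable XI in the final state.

The observable XI averages to -1.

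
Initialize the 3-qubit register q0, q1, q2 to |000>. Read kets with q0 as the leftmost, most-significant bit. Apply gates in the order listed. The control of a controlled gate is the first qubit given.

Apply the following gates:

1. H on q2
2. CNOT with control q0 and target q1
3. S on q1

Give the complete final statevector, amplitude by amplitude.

The resulting statevector has amplitude sqrt(2)/2 on |000>, sqrt(2)/2 on |001>, and 0 on every other basis state.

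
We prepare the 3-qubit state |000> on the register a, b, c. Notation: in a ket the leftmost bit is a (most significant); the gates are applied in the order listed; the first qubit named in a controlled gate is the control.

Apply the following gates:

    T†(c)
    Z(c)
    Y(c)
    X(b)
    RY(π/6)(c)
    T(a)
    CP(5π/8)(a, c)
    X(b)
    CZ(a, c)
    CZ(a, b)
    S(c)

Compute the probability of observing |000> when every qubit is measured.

A full measurement returns |000> with probability 1/2 - sqrt(3)/4.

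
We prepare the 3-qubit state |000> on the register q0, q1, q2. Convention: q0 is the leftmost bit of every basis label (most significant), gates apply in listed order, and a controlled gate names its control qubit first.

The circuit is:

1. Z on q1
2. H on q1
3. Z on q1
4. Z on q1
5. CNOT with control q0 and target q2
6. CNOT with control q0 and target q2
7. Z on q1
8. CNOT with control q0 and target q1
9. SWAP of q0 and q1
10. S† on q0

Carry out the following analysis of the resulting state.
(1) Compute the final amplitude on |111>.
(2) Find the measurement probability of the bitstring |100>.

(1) The final state's coefficient on |111> equals 0. Key observation: steps 4-7 multiply out to the identity, so the circuit reduces to the remaining gates.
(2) The probability of measuring |100> is 1/2.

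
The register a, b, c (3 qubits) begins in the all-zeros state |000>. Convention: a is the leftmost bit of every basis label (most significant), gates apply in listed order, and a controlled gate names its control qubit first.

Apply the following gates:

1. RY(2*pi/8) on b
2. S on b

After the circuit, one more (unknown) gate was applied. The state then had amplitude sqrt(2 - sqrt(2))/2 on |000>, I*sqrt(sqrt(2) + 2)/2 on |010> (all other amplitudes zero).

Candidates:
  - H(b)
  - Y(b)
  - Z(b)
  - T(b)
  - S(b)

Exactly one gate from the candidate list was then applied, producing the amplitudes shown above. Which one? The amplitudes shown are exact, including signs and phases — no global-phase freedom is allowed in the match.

The unique candidate consistent with the amplitudes is Y(b).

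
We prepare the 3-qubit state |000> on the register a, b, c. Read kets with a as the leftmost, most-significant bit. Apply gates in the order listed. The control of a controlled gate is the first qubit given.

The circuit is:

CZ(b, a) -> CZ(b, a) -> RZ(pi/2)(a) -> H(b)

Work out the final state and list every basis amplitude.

The final amplitudes are -sqrt(2)*exp(3*I*pi/4)/2 on |000>, -sqrt(2)*exp(3*I*pi/4)/2 on |010>, and 0 on every other basis state.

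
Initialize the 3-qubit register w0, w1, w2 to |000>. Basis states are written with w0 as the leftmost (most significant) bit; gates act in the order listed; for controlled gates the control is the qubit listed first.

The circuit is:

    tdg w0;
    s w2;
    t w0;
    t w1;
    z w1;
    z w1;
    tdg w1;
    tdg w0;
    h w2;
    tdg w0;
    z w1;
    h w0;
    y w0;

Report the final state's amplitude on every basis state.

The resulting statevector has amplitude -I/2 on |000>, -I/2 on |001>, 0 on |010>, 0 on |011>, I/2 on |100>, I/2 on |101>, 0 on |110>, 0 on |111>. Key observation: the block from step 3 through step 8 cancels to the identity and can be dropped.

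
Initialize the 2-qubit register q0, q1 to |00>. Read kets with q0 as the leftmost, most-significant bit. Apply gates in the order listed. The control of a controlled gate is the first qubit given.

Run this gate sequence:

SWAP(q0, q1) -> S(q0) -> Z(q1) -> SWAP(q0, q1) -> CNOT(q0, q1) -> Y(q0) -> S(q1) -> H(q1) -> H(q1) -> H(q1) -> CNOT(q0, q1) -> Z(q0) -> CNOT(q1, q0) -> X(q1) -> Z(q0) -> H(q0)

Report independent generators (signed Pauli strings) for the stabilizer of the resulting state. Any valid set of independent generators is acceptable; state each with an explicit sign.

The stabilizer group can be generated by +XZ, -ZX, among other valid generating sets. Key observation: gates 8-9 undo each other exactly, leaving only the rest of the circuit to track.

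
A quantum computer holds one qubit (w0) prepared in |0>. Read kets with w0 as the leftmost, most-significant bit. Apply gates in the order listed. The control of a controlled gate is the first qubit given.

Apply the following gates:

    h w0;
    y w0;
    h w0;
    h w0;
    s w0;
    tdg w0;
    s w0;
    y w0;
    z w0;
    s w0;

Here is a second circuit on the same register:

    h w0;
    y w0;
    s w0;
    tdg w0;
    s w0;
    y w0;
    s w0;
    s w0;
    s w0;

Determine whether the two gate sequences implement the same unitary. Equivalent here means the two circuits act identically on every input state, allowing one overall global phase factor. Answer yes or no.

Yes — the two circuits implement the same unitary up to a global phase.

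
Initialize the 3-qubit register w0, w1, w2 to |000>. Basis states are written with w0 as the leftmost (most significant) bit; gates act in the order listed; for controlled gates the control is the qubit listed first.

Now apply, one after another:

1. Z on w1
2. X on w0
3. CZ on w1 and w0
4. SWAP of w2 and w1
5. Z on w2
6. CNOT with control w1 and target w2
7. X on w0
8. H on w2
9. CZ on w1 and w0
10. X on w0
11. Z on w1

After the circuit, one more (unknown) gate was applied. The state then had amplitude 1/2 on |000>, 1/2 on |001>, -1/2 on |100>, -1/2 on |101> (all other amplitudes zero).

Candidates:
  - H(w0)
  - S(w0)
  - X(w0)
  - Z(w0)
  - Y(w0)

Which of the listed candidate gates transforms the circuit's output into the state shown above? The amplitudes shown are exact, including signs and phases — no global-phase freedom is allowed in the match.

The unique candidate consistent with the amplitudes is H(w0).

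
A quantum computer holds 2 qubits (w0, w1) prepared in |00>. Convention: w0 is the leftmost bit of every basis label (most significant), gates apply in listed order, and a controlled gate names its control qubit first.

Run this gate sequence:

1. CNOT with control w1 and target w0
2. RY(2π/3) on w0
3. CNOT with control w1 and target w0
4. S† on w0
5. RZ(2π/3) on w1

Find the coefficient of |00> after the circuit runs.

The final state's coefficient on |00> equals -exp(2*I*pi/3)/2.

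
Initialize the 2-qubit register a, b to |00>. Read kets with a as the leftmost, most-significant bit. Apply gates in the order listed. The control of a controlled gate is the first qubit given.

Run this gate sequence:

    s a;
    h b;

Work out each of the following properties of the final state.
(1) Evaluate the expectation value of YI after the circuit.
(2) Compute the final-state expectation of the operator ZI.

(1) The observable YI averages to 0.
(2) The expectation value of ZI is 1.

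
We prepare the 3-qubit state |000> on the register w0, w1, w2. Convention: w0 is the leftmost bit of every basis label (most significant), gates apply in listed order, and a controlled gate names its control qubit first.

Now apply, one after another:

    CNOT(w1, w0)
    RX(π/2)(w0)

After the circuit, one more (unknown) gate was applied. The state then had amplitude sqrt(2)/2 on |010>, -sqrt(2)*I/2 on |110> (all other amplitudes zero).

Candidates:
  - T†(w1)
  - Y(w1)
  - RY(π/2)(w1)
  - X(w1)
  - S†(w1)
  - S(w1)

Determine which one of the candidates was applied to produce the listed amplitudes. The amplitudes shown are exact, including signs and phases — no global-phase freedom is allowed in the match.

The unique candidate consistent with the amplitudes is X(w1).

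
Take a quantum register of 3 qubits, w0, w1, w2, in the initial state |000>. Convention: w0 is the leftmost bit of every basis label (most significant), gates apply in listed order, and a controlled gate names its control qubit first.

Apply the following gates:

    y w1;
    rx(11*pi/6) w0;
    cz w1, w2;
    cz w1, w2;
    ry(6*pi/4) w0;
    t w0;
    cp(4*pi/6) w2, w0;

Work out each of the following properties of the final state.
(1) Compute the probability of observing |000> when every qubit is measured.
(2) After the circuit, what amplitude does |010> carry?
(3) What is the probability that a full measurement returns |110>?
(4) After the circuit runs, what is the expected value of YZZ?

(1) A full measurement returns |000> with probability 0. Key observation: the block from step 3 through step 4 cancels to the identity and can be dropped.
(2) The final state's coefficient on |010> equals (1 - I)*(-sqrt(3) + I)/4.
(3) The probability of measuring |110> is 1/2.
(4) The expectation value of YZZ is -sqrt(2)/4 + sqrt(6)/4.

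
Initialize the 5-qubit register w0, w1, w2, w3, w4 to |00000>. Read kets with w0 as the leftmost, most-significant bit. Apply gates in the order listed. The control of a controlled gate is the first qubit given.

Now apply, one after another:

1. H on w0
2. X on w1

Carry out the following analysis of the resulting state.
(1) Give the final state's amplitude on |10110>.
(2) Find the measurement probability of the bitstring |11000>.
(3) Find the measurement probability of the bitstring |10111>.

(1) The amplitude on |10110> is 0.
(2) A full measurement returns |11000> with probability 1/2.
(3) Outcome |10111> occurs with probability 0.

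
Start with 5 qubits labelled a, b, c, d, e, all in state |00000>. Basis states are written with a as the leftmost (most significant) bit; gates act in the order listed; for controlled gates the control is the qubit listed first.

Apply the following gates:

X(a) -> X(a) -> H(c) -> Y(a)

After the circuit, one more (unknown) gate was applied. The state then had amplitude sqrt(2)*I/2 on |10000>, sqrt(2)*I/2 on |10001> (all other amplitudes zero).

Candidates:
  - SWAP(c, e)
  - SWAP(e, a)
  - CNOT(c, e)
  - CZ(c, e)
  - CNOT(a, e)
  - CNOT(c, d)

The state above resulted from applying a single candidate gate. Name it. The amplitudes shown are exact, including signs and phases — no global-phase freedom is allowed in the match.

The applied gate was SWAP(c, e). Key observation: the block from step 1 through step 2 cancels to the identity and can be dropped.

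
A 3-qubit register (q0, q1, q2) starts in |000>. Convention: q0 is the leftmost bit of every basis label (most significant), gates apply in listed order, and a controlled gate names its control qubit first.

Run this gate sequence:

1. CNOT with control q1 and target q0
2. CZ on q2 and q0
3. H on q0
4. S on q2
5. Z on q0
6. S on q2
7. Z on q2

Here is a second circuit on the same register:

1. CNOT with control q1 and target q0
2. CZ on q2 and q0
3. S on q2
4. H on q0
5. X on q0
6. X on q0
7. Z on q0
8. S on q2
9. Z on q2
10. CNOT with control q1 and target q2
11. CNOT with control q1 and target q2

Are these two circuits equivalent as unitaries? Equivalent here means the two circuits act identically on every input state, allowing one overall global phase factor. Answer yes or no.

Yes, they are equivalent — the unitaries differ by at most a global phase.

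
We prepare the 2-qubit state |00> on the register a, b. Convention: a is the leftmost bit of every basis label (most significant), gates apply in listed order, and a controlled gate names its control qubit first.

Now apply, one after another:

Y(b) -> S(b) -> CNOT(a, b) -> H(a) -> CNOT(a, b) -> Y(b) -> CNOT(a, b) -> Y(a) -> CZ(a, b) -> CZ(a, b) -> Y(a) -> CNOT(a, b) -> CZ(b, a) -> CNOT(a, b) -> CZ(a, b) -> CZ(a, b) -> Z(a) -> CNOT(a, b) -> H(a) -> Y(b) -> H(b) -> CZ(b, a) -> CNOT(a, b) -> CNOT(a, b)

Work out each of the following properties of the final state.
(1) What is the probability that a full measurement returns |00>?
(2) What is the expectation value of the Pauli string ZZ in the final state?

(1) Outcome |00> occurs with probability 1/2. Key observation: the block from step 7 through step 12 cancels to the identity and can be dropped.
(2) The expectation value of ZZ is 1.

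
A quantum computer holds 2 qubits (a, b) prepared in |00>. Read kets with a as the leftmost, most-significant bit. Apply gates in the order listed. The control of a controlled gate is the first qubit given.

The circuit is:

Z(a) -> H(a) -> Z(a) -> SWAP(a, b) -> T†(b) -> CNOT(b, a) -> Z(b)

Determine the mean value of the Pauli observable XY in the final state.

The expectation value of XY is -sqrt(2)/2.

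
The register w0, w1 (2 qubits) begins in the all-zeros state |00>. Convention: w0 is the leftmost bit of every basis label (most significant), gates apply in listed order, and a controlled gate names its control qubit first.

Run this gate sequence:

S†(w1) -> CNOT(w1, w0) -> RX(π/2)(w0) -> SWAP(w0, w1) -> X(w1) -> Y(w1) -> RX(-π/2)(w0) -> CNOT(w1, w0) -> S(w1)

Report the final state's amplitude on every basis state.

After the circuit, the state carries amplitude -I/2 on |00>, -1/2 on |01>, 1/2 on |10>, I/2 on |11>.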